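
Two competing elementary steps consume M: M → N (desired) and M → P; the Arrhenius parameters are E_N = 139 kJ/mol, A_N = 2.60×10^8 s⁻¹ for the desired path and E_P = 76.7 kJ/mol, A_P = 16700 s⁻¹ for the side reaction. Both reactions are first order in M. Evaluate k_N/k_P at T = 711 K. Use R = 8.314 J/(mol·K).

k_N/k_P = (A_N/A_P)·exp[−(E_N−E_P)/(RT)] = (A_N/A_P)·exp[(E_P−E_N)/(RT)].
(E_P−E_N)/(RT) = (76.7−139)×10³/(8.314×711) = -62300/5911 = -10.54.
k_N/k_P = (2.60×10^8/16700)·exp(-10.54) = 15569 × 2.648×10^-5 = 0.412.
Since E_N > E_P, raising the temperature improves selectivity toward N.

0.412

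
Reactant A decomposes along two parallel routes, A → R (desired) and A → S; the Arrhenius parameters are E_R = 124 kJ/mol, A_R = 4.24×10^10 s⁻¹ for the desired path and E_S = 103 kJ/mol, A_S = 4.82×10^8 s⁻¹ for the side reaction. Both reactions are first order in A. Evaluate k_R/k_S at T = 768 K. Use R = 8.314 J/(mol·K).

With equal orders, S_{R/S} = k_R/k_S = (A_R/A_S)·exp[(E_S−E_R)/(RT)].
(E_S−E_R)/(RT) = (103−124)×10³/(8.314×768) = -21000/6385 = -3.289.
k_R/k_S = (4.24×10^10/4.82×10^8)·exp(-3.289) = 87.97 × 0.03730 = 3.28.
Since E_R > E_S, raising the temperature improves selectivity toward R.

3.28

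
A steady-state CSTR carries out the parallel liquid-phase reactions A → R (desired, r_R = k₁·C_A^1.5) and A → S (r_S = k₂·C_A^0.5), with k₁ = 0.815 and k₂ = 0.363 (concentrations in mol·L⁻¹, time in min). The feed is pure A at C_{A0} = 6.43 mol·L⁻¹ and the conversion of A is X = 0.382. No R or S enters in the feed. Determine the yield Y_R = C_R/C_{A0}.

0.343

Exit C_A = C_{A0}(1−X) = 6.43×0.618 = 3.974 mol·L⁻¹.
In a CSTR the entire volume is at exit conditions, so r_R = 0.815×3.974^1.5 = 6.456 and r_S = 0.363×3.974^0.5 = 0.7236.
Fraction of consumed A going to R: r_R/(r_R+r_S) = 0.8992.
C_R = 0.8992·C_{A0}·X = 0.8992×6.43×0.382 = 2.21 mol·L⁻¹; Y_R = C_R/C_{A0} = 0.343.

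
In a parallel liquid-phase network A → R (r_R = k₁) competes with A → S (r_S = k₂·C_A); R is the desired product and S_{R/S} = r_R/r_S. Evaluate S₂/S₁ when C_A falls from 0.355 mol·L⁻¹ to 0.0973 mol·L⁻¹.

3.65

S_{R/S} = (k₁/k₂)·C_A⁻¹, so S₂/S₁ = (C_{A,2}/C_{A,1})⁻¹.
= 0.355/0.0973 = 3.65.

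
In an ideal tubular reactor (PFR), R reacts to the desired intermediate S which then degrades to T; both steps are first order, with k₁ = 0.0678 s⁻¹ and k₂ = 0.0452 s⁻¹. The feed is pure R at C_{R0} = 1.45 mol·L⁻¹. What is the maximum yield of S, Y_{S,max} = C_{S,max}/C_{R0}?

At the optimum, C_{S,max}/C_{R0} = (k₁/k₂)^[k₂/(k₂−k₁)].
= (0.0678/0.0452)^(0.0452/(0.0452−0.0678)) = (1.500)^(-2.000) = 0.4444.

0.444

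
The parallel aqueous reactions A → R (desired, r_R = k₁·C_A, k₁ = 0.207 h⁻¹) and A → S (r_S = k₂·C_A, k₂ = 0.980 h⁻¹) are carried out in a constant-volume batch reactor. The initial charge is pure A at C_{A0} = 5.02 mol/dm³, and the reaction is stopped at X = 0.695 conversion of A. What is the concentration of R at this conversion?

C_A = C_{A0}(1−X) = 1.531 mol/dm³.
Both paths are first order in A, so the instantaneous fraction to R is constant: dC_R/d(−C_A) = k₁/(k₁+k₂) = 0.1744.
C_R = 0.1744·(C_{A0}−C_A) = 0.1744×3.489 = 0.608 mol/dm³.

0.608 mol/dm³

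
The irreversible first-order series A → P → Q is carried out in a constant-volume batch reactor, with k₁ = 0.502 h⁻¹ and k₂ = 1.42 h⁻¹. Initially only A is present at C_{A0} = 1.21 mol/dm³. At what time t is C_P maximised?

1.13 h

The intermediate peaks when r₁ = r₂, i.e. k₁e^(−k₁t) = k₂e^(−k₂t), giving t_opt = ln(k₂/k₁)/(k₂−k₁).
= ln(1.42/0.502)/(1.42−0.502) = ln(2.829)/0.9180 = 1.040/0.9180 = 1.13 h.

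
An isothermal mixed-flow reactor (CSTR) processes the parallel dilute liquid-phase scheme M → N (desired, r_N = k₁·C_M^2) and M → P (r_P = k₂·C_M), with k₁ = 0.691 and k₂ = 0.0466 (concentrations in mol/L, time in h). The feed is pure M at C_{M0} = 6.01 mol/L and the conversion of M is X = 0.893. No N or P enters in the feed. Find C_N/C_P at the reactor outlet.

Exit C_M = C_{M0}(1−X) = 6.01×0.107 = 0.6431 mol/L.
In a CSTR the entire volume is at exit conditions, so r_N = 0.691×0.6431^2 = 0.2858 and r_P = 0.0466×0.6431 = 0.02997.
Overall selectivity = C_N/C_P = r_Nτ/(r_Pτ) = r_N/r_P = 9.54.

9.54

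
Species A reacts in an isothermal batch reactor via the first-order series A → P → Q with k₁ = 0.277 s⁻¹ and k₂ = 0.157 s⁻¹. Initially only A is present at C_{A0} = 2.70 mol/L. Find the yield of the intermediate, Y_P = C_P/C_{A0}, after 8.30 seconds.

Solving the coupled first-order balances gives C_P(t) = [k₁/(k₂−k₁)]·C_{A0}·(e^(−k₁t) − e^(−k₂t)).
e^(−k₁t) = e^(−0.277×8.30) = e^(−2.299) = 0.1003; e^(−k₂t) = e^(−1.303) = 0.2717.
C_P = 0.277×2.70/(0.157−0.277) × (0.1003−0.2717) = (-6.232)×(-0.1713) = 1.068 mol/L.
Y_P = C_P/C_{A0} = 1.068/2.70 = 0.396.

0.396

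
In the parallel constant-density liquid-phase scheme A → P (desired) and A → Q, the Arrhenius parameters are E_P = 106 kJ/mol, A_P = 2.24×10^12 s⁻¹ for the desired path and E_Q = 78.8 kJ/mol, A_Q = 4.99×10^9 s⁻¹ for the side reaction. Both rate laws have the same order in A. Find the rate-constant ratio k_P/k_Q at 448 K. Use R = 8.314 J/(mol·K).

With equal orders, S_{P/Q} = k_P/k_Q = (A_P/A_Q)·exp[(E_Q−E_P)/(RT)].
(E_Q−E_P)/(RT) = (78.8−106)×10³/(8.314×448) = -27200/3725 = -7.303.
k_P/k_Q = (2.24×10^12/4.99×10^9)·exp(-7.303) = 448.9 × 6.737×10^-4 = 0.302.

0.302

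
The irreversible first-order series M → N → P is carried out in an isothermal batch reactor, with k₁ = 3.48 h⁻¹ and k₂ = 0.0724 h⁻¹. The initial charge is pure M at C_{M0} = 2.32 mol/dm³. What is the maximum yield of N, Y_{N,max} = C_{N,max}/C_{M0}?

0.921

Evaluating C_N at t_opt = ln(k₂/k₁)/(k₂−k₁) gives C_{N,max}/C_{M0} = (k₁/k₂)^[k₂/(k₂−k₁)].
= (3.48/0.0724)^(0.0724/(0.0724−3.48)) = (48.07)^(-0.02125) = 0.9210.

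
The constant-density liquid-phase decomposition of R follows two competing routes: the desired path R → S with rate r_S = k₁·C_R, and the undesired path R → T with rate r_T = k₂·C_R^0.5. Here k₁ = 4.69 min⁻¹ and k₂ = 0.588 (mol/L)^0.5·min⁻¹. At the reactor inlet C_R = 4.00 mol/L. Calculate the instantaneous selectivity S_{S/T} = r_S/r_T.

S_{S/T} = r_S/r_T = (k₁·C_R)/(k₂·C_R^0.5) = (k₁/k₂)·C_R^0.5.
= (4.69×4.000) / (0.588×4.000^0.5) = 18.76/1.176 = 16.0.

16.0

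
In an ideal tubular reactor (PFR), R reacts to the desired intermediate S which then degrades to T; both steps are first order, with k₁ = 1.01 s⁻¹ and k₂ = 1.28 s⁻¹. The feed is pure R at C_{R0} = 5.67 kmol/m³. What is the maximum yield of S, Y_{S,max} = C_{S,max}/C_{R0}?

For a first-order series the maximum intermediate yield is C_{S,max}/C_{R0} = (k₁/k₂)^[k₂/(k₂−k₁)].
= (1.01/1.28)^(1.28/(1.28−1.01)) = (0.7891)^(4.741) = 0.3253.

0.325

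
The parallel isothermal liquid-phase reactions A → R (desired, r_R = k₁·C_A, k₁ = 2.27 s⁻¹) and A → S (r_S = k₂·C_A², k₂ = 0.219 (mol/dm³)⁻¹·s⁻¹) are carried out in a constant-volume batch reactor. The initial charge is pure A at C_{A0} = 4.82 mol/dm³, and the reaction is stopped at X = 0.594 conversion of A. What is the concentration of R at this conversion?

2.17 mol/dm³

C_A = C_{A0}(1−X) = 1.957 mol/dm³.
Along a PFR/batch, dC_R/dC_A = −r_R/(r_R+r_S) = −k₁/(k₁+k₂·C_A).
Integrating from C_{A0} to C_A: C_R = (2.27/0.219)·ln[(2.27+0.219·4.82)/(2.27+0.219·1.96)] = 10.37·ln(3.326/2.699) = 2.166 mol/dm³.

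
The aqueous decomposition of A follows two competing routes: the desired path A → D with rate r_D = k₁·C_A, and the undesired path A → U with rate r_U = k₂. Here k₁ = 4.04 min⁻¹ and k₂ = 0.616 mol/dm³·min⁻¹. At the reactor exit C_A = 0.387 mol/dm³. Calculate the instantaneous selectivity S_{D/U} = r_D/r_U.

S_{D/U} = r_D/r_U = (k₁·C_A)/(k₂) = (k₁/k₂)·C_A.
= (4.04×0.3870) / (0.616) = 1.563/0.6160 = 2.54.

2.54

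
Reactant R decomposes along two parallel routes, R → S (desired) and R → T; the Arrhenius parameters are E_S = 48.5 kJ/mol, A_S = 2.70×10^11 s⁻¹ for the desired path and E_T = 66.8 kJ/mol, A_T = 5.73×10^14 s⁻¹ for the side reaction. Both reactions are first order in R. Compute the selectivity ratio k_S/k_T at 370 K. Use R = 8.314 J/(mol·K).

0.181

With equal orders, S_{S/T} = k_S/k_T = (A_S/A_T)·exp[(E_T−E_S)/(RT)].
(E_T−E_S)/(RT) = (66.8−48.5)×10³/(8.314×370) = 18300/3076 = 5.949.
k_S/k_T = (2.70×10^11/5.73×10^14)·exp(5.949) = 4.712×10^-4 × 383.3 = 0.181.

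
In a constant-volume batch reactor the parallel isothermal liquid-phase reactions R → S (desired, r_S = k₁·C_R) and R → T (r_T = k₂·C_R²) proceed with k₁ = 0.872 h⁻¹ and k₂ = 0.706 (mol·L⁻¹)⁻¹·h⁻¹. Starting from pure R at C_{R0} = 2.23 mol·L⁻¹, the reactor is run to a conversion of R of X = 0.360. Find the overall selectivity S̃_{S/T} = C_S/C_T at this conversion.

C_R = C_{R0}(1−X) = 1.427 mol·L⁻¹.
Along a PFR/batch, dC_S/dC_R = −r_S/(r_S+r_T) = −k₁/(k₁+k₂·C_R).
Integrating from C_{R0} to C_R: C_S = (0.872/0.706)·ln[(0.872+0.706·2.23)/(0.872+0.706·1.43)] = 1.235·ln(2.446/1.880) = 0.3255 mol·L⁻¹.
C_T = (C_{R0}−C_R)−C_S = 0.4773 mol·L⁻¹; S̃_{S/T} = 0.3255/0.4773 = 0.682.

0.682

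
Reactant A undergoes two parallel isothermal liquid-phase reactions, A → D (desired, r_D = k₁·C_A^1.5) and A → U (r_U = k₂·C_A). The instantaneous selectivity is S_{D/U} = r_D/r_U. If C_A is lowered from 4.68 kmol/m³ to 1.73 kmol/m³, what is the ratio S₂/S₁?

0.608

S_{D/U} = (k₁/k₂)·C_A^0.5, so S₂/S₁ = (C_{A,2}/C_{A,1})^0.5.
= (1.73/4.68)^0.5 = (0.3697)^0.5 = 0.608.
Selectivity toward D falls as C_A falls — high-concentration operation is favoured.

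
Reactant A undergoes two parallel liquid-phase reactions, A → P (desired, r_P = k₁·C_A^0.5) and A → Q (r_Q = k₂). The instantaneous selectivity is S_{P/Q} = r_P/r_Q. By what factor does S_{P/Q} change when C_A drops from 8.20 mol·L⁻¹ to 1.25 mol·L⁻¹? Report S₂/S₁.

S_{P/Q} = (k₁/k₂)·C_A^0.5, so S₂/S₁ = (C_{A,2}/C_{A,1})^0.5.
= (1.25/8.20)^0.5 = (0.1524)^0.5 = 0.390.
Selectivity toward P falls as C_A falls — high-concentration operation is favoured.

0.390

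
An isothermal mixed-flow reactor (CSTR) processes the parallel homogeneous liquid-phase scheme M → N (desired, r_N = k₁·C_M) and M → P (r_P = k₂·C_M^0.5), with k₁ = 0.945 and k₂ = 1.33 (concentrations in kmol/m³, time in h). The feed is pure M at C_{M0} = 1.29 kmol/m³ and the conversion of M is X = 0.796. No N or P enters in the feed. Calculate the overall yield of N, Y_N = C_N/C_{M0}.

0.213

Exit C_M = C_{M0}(1−X) = 1.29×0.204 = 0.2632 kmol/m³.
A CSTR operates uniformly at the exit composition, giving r_N = 0.2487 and r_P = 0.6823 (each k·C_M^n at C_M = 0.2632).
Fraction of consumed M going to N: r_N/(r_N+r_P) = 0.2671.
C_N = 0.2671·C_{M0}·X = 0.2671×1.29×0.796 = 0.274 kmol/m³; Y_N = C_N/C_{M0} = 0.213.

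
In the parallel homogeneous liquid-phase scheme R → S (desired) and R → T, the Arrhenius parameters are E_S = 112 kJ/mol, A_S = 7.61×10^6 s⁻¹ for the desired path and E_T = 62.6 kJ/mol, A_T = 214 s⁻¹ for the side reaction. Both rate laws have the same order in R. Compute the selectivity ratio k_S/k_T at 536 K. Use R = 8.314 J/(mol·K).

Since both paths have the same order in R, the concentration cancels and S_{S/T} = k_S/k_T = (A_S/A_T)·exp[(E_T−E_S)/(RT)].
(E_T−E_S)/(RT) = (62.6−112)×10³/(8.314×536) = -49400/4456 = -11.09.
k_S/k_T = (7.61×10^6/214)·exp(-11.09) = 35561 × 1.533×10^-5 = 0.545.
Since E_S > E_T, raising the temperature improves selectivity toward S.

0.545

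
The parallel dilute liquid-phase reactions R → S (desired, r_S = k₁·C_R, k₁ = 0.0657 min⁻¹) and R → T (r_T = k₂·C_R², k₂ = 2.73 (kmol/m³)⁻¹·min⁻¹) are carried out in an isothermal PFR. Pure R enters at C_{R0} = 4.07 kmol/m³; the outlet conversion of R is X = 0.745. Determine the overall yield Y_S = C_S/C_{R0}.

0.00798

C_R = C_{R0}(1−X) = 1.038 kmol/m³.
Along a PFR/batch, dC_S/dC_R = −r_S/(r_S+r_T) = −k₁/(k₁+k₂·C_R).
Integrating from C_{R0} to C_R: C_S = (0.0657/2.73)·ln[(0.0657+2.73·4.07)/(0.0657+2.73·1.04)] = 0.02407·ln(11.18/2.899) = 0.03248 kmol/m³.
Y_S = C_S/C_{R0} = 0.03248/4.07 = 0.00798.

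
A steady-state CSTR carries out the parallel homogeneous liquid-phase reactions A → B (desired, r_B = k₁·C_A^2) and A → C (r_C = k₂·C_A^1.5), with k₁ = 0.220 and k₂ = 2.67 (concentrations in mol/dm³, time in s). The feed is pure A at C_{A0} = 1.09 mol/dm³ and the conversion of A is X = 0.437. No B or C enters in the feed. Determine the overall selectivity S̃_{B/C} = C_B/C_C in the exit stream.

0.0645

Exit C_A = C_{A0}(1−X) = 1.09×0.563 = 0.6137 mol/dm³.
In a CSTR the entire volume is at exit conditions, so r_B = 0.220×0.6137^2 = 0.08285 and r_C = 2.67×0.6137^1.5 = 1.284.
Overall selectivity = C_B/C_C = r_Bτ/(r_Cτ) = r_B/r_C = 0.0645.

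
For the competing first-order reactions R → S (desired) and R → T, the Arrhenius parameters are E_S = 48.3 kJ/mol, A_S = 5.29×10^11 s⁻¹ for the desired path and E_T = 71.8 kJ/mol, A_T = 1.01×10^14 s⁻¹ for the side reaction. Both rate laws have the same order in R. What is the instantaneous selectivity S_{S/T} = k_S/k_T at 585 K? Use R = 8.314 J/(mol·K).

0.657

With equal orders, S_{S/T} = k_S/k_T = (A_S/A_T)·exp[(E_T−E_S)/(RT)].
(E_T−E_S)/(RT) = (71.8−48.3)×10³/(8.314×585) = 23500/4864 = 4.832.
k_S/k_T = (5.29×10^11/1.01×10^14)·exp(4.832) = 0.005238 × 125.4 = 0.657.
Since E_S < E_T, lowering the temperature improves selectivity toward S.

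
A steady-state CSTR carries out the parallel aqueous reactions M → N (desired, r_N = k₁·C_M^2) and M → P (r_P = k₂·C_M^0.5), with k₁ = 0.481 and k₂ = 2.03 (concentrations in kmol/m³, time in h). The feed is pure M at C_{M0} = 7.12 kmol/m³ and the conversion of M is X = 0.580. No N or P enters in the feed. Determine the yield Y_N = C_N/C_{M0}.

0.319

Exit C_M = C_{M0}(1−X) = 7.12×0.420 = 2.990 kmol/m³.
Rates in a CSTR are evaluated at the outlet concentration: r_N = 0.481×2.990^2 = 4.301, r_P = 2.03×2.990^0.5 = 3.510.
Fraction of consumed M going to N: r_N/(r_N+r_P) = 0.5506.
C_N = 0.5506·C_{M0}·X = 0.5506×7.12×0.580 = 2.27 kmol/m³; Y_N = C_N/C_{M0} = 0.319.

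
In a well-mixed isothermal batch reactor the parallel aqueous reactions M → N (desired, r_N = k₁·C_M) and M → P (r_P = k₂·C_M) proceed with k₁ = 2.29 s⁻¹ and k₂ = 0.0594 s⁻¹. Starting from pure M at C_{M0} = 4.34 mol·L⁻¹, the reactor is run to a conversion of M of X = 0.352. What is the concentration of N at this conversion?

C_M = C_{M0}(1−X) = 2.812 mol·L⁻¹.
Both paths are first order in M, so the instantaneous fraction to N is constant: dC_N/d(−C_M) = k₁/(k₁+k₂) = 0.9747.
C_N = 0.9747·(C_{M0}−C_M) = 0.9747×1.528 = 1.49 mol·L⁻¹.

1.49 mol·L⁻¹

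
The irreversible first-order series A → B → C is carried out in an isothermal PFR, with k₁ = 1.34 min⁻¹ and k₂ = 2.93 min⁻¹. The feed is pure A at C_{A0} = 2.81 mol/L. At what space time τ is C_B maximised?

0.492 min

Setting dC_B/dτ = 0 gives τ_opt = ln(k₂/k₁)/(k₂−k₁).
= ln(2.93/1.34)/(2.93−1.34) = ln(2.187)/1.590 = 0.7823/1.590 = 0.492 min.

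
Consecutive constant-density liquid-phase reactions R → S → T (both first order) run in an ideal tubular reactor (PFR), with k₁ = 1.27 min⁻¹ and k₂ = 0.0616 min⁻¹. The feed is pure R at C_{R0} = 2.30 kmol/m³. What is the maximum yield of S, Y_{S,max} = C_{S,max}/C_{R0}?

0.857

For a first-order series the maximum intermediate yield is C_{S,max}/C_{R0} = (k₁/k₂)^[k₂/(k₂−k₁)].
= (1.27/0.0616)^(0.0616/(0.0616−1.27)) = (20.62)^(-0.05098) = 0.8570.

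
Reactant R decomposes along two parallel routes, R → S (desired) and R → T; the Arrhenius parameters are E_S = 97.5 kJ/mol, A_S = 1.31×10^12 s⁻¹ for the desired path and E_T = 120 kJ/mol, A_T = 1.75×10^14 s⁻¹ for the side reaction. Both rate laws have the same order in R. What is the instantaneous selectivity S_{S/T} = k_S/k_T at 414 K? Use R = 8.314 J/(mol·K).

5.17

Since both paths have the same order in R, the concentration cancels and S_{S/T} = k_S/k_T = (A_S/A_T)·exp[(E_T−E_S)/(RT)].
(E_T−E_S)/(RT) = (120−97.5)×10³/(8.314×414) = 22500/3442 = 6.537.
k_S/k_T = (1.31×10^12/1.75×10^14)·exp(6.537) = 0.007486 × 690.1 = 5.17.
Since E_S < E_T, lowering the temperature improves selectivity toward S.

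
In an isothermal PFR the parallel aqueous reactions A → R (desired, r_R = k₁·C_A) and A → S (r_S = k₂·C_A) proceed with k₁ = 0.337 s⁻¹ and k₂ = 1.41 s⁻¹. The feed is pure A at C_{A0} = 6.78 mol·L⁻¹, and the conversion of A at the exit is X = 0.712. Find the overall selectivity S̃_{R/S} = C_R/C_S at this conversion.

C_A = C_{A0}(1−X) = 1.953 mol·L⁻¹.
Both paths are first order in A, so the instantaneous fraction to R is constant: dC_R/d(−C_A) = k₁/(k₁+k₂) = 0.1929.
C_R = 0.1929·(C_{A0}−C_A) = 0.1929×4.827 = 0.931 mol·L⁻¹.
C_S = (C_{A0}−C_A)−C_R = 3.896 mol·L⁻¹; S̃_{R/S} = 0.9312/3.896 = 0.239.

0.239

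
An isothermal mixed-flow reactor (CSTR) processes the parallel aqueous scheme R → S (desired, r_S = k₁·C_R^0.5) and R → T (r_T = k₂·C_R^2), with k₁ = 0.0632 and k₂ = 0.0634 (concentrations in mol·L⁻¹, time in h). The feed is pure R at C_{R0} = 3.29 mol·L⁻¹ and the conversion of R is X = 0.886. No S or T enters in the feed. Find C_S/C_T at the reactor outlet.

Exit C_R = C_{R0}(1−X) = 3.29×0.114 = 0.3751 mol·L⁻¹.
A CSTR operates uniformly at the exit composition, giving r_S = 0.03871 and r_T = 0.008918 (each k·C_R^n at C_R = 0.3751).
Overall selectivity = C_S/C_T = r_Sτ/(r_Tτ) = r_S/r_T = 4.34.

4.34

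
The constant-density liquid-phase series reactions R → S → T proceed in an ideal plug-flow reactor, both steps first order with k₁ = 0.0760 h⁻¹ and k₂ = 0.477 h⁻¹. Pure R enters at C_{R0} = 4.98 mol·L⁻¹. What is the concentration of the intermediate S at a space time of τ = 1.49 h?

0.379 mol·L⁻¹

Solving the coupled first-order balances gives C_S(τ) = [k₁/(k₂−k₁)]·C_{R0}·(e^(−k₁τ) − e^(−k₂τ)).
e^(−k₁τ) = e^(−0.0760×1.49) = e^(−0.1132) = 0.8929; e^(−k₂τ) = e^(−0.7107) = 0.4913.
C_S = 0.0760×4.98/(0.477−0.0760) × (0.8929−0.4913) = 0.9438×0.4017 = 0.3791 mol·L⁻¹.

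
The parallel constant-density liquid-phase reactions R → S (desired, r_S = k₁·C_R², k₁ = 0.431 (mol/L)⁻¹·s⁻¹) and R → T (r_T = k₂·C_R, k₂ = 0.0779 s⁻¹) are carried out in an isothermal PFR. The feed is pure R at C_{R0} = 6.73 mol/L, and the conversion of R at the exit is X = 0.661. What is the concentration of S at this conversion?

C_R = C_{R0}(1−X) = 2.281 mol/L.
Along a PFR/batch, dC_T/dC_R = −r_T/(r_S+r_T) = −k₂/(k₂+k₁·C_R).
Integrating from C_{R0} to C_R: C_T = (0.0779/0.431)·ln[(0.0779+0.431·6.73)/(0.0779+0.431·2.28)] = 0.1807·ln(2.979/1.061) = 0.1865 mol/L.
Then C_S = (C_{R0}−C_R) − C_T = 4.449 − 0.1865 = 4.262 mol/L.

4.26 mol/L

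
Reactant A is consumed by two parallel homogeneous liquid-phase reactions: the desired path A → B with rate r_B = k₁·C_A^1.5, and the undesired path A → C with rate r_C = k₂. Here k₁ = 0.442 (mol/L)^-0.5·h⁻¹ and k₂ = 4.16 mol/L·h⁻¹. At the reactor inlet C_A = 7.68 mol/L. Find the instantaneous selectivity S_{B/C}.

2.26

S_{B/C} = r_B/r_C = (k₁·C_A^1.5)/(k₂) = (k₁/k₂)·C_A^1.5.
= (0.442×7.680^1.5) / (4.16) = 9.407/4.160 = 2.26.
Since the desired path is higher order in A, keeping C_A high (PFR or concentrated feed) favours B.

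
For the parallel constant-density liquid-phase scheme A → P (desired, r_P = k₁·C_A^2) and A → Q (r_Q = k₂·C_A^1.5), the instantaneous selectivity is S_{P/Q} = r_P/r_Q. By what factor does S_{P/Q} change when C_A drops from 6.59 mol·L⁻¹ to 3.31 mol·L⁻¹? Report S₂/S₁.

S_{P/Q} = (k₁/k₂)·C_A^0.5, so S₂/S₁ = (C_{A,2}/C_{A,1})^0.5.
= (3.31/6.59)^0.5 = (0.5023)^0.5 = 0.709.

0.709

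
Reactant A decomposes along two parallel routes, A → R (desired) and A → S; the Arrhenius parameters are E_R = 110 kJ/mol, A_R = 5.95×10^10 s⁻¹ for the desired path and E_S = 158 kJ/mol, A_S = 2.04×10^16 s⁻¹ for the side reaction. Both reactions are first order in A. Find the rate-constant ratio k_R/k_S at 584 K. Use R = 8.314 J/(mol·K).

0.0573

k_R/k_S = (A_R/A_S)·exp[−(E_R−E_S)/(RT)] = (A_R/A_S)·exp[(E_S−E_R)/(RT)].
(E_S−E_R)/(RT) = (158−110)×10³/(8.314×584) = 48000/4855 = 9.886.
k_R/k_S = (5.95×10^10/2.04×10^16)·exp(9.886) = 2.917×10^-6 × 19652 = 0.0573.
Since E_R < E_S, lowering the temperature improves selectivity toward R.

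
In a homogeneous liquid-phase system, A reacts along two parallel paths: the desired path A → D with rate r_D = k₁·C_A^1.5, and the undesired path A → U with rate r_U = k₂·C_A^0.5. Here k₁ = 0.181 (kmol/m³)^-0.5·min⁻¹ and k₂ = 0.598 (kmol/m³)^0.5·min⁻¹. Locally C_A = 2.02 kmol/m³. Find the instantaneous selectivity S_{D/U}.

0.611

S_{D/U} = r_D/r_U = (k₁·C_A^1.5)/(k₂·C_A^0.5) = (k₁/k₂)·C_A.
= (0.181×2.020^1.5) / (0.598×2.020^0.5) = 0.5196/0.8499 = 0.611.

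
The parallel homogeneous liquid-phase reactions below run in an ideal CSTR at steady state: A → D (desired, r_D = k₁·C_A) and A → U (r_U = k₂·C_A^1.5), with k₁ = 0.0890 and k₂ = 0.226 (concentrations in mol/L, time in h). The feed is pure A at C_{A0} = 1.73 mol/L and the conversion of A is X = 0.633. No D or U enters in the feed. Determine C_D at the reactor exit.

Exit C_A = C_{A0}(1−X) = 1.73×0.367 = 0.6349 mol/L.
In a CSTR the entire volume is at exit conditions, so r_D = 0.0890×0.6349 = 0.05651 and r_U = 0.226×0.6349^1.5 = 0.1143.
Fraction of consumed A going to D: r_D/(r_D+r_U) = 0.3308.
C_D = 0.3308·C_{A0}·X = 0.3308×1.73×0.633 = 0.362 mol/L.

0.362 mol/L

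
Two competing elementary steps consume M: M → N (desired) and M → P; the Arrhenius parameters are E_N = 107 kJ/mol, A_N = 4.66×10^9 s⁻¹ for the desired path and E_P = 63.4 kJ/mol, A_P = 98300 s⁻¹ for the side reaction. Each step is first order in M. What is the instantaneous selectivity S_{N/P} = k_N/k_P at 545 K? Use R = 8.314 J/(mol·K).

3.14

Since both paths have the same order in M, the concentration cancels and S_{N/P} = k_N/k_P = (A_N/A_P)·exp[(E_P−E_N)/(RT)].
(E_P−E_N)/(RT) = (63.4−107)×10³/(8.314×545) = -43600/4531 = -9.622.
k_N/k_P = (4.66×10^9/98300)·exp(-9.622) = 47406 × 6.623×10^-5 = 3.14.
Since E_N > E_P, raising the temperature improves selectivity toward N.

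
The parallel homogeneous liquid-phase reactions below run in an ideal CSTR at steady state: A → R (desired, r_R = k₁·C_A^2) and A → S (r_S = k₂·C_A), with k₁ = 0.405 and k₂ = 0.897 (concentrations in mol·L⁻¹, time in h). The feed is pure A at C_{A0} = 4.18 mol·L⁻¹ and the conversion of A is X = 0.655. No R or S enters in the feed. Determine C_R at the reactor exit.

1.08 mol·L⁻¹

Exit C_A = C_{A0}(1−X) = 4.18×0.345 = 1.442 mol·L⁻¹.
A CSTR operates uniformly at the exit composition, giving r_R = 0.8423 and r_S = 1.294 (each k·C_A^n at C_A = 1.442).
Fraction of consumed A going to R: r_R/(r_R+r_S) = 0.3943.
C_R = 0.3943·C_{A0}·X = 0.3943×4.18×0.655 = 1.08 mol·L⁻¹.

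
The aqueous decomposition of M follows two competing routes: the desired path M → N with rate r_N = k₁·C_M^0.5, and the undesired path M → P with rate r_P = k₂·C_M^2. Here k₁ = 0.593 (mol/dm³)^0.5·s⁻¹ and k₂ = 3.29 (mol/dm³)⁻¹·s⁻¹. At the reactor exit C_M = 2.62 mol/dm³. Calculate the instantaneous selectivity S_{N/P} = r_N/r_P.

S_{N/P} = r_N/r_P = (k₁·C_M^0.5)/(k₂·C_M^2) = (k₁/k₂)·C_M^-1.5.
= (0.593×2.620^0.5) / (3.29×2.620^2) = 0.9599/22.58 = 0.0425.

0.0425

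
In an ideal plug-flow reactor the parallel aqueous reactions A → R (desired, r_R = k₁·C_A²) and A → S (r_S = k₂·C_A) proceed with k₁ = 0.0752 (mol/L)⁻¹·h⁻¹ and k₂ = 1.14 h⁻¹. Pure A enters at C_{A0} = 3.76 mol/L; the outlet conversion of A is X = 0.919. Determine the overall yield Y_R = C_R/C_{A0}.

C_A = C_{A0}(1−X) = 0.3046 mol/L.
Along a PFR/batch, dC_S/dC_A = −r_S/(r_R+r_S) = −k₂/(k₂+k₁·C_A).
Integrating from C_{A0} to C_A: C_S = (1.14/0.0752)·ln[(1.14+0.0752·3.76)/(1.14+0.0752·0.305)] = 15.16·ln(1.423/1.163) = 3.057 mol/L.
Then C_R = (C_{A0}−C_A) − C_S = 3.455 − 3.057 = 0.3982 mol/L.
Y_R = C_R/C_{A0} = 0.3982/3.76 = 0.106.

0.106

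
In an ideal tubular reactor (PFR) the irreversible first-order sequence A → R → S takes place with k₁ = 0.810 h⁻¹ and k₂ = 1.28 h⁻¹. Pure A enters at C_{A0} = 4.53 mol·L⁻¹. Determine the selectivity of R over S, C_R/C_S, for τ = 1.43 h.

Solving the coupled first-order balances gives C_R(τ) = [k₁/(k₂−k₁)]·C_{A0}·(e^(−k₁τ) − e^(−k₂τ)).
e^(−k₁τ) = e^(−0.810×1.43) = e^(−1.158) = 0.3140; e^(−k₂τ) = e^(−1.830) = 0.1603.
C_R = 0.810×4.53/(1.28−0.810) × (0.3140−0.1603) = 7.807×0.1537 = 1.200 mol·L⁻¹.
C_A = C_{A0}e^(−k₁τ) = 1.423 mol·L⁻¹, so C_S = C_{A0}−C_A−C_R = 1.908 mol·L⁻¹; C_R/C_S = 0.629.

0.629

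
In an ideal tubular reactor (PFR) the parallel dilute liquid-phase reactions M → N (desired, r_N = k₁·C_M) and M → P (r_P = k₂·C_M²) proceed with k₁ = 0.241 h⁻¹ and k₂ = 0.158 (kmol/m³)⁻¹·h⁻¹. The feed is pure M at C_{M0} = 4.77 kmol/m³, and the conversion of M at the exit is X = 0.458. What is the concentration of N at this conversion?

C_M = C_{M0}(1−X) = 2.585 kmol/m³.
Along a PFR/batch, dC_N/dC_M = −r_N/(r_N+r_P) = −k₁/(k₁+k₂·C_M).
Integrating from C_{M0} to C_M: C_N = (0.241/0.158)·ln[(0.241+0.158·4.77)/(0.241+0.158·2.59)] = 1.525·ln(0.9947/0.6495) = 0.6501 kmol/m³.

0.650 kmol/m³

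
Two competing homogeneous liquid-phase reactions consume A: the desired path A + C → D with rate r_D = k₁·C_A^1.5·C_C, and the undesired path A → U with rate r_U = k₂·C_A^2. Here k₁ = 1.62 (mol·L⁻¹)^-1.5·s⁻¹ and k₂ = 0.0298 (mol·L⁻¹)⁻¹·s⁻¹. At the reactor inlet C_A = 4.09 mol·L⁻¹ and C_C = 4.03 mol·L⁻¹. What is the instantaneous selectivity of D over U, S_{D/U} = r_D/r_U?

108

S_{D/U} = r_D/r_U = (k₁·C_A^1.5·C_C)/(k₂·C_A^2) = (k₁/k₂)·C_A^-0.5·C_C.
= (1.62×4.090^1.5×4.030) / (0.0298×4.090^2) = 54.00/0.4985 = 108.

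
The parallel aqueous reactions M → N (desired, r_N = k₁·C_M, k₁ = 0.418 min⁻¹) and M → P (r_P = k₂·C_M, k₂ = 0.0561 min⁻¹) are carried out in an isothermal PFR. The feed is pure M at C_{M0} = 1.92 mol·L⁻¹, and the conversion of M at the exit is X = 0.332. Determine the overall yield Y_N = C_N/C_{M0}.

C_M = C_{M0}(1−X) = 1.283 mol·L⁻¹.
Both paths are first order in M, so the instantaneous fraction to N is constant: dC_N/d(−C_M) = k₁/(k₁+k₂) = 0.8817.
C_N = 0.8817·(C_{M0}−C_M) = 0.8817×0.6374 = 0.562 mol·L⁻¹.
Y_N = C_N/C_{M0} = 0.5620/1.92 = 0.293.

0.293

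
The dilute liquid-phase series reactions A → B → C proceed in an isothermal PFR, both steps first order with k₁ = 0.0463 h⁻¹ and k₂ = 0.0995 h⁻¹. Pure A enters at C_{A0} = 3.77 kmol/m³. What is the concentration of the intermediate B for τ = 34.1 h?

For first-order series with pure A initially, C_B(τ) = k₁C_{A0}/(k₂−k₁)·(e^(−k₁τ) − e^(−k₂τ)).
e^(−k₁τ) = e^(−0.0463×34.1) = e^(−1.579) = 0.2062; e^(−k₂τ) = e^(−3.393) = 0.03361.
C_B = 0.0463×3.77/(0.0995−0.0463) × (0.2062−0.03361) = 3.281×0.1726 = 0.5663 kmol/m³.

0.566 kmol/m³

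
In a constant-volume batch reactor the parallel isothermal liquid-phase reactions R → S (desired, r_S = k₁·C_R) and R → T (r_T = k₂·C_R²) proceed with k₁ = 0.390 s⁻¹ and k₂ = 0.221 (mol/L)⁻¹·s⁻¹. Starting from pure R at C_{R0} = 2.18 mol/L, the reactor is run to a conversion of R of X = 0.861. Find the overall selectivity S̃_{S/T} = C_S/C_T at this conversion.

C_R = C_{R0}(1−X) = 0.3030 mol/L.
Along a PFR/batch, dC_S/dC_R = −r_S/(r_S+r_T) = −k₁/(k₁+k₂·C_R).
Integrating from C_{R0} to C_R: C_S = (0.390/0.221)·ln[(0.390+0.221·2.18)/(0.390+0.221·0.303)] = 1.765·ln(0.8718/0.4570) = 1.140 mol/L.
C_T = (C_{R0}−C_R)−C_S = 0.7371 mol/L; S̃_{S/T} = 1.140/0.7371 = 1.55.

1.55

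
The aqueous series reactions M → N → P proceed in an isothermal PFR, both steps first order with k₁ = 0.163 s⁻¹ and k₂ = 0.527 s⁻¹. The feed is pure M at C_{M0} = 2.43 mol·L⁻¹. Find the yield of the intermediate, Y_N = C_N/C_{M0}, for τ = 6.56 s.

0.140

For first-order series with pure M initially, C_N(τ) = k₁C_{M0}/(k₂−k₁)·(e^(−k₁τ) − e^(−k₂τ)).
e^(−k₁τ) = e^(−0.163×6.56) = e^(−1.069) = 0.3433; e^(−k₂τ) = e^(−3.457) = 0.03152.
C_N = 0.163×2.43/(0.527−0.163) × (0.3433−0.03152) = 1.088×0.3117 = 0.3392 mol·L⁻¹.
Y_N = C_N/C_{M0} = 0.3392/2.43 = 0.140.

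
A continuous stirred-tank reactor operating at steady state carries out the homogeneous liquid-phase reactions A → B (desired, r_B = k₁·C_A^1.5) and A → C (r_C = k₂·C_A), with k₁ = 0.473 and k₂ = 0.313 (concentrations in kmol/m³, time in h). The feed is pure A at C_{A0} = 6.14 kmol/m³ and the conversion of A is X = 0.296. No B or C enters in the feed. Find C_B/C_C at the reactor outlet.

3.14

Exit C_A = C_{A0}(1−X) = 6.14×0.704 = 4.323 kmol/m³.
In a CSTR the entire volume is at exit conditions, so r_B = 0.473×4.323^1.5 = 4.251 and r_C = 0.313×4.323 = 1.353.
Overall selectivity = C_B/C_C = r_Bτ/(r_Cτ) = r_B/r_C = 3.14.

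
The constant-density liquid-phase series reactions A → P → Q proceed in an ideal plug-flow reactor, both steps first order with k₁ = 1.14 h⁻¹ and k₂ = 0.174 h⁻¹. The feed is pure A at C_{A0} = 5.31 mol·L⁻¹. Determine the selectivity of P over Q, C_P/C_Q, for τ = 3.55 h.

1.68

Solving the coupled first-order balances gives C_P(τ) = [k₁/(k₂−k₁)]·C_{A0}·(e^(−k₁τ) − e^(−k₂τ)).
e^(−k₁τ) = e^(−1.14×3.55) = e^(−4.047) = 0.01747; e^(−k₂τ) = e^(−0.6177) = 0.5392.
C_P = 1.14×5.31/(0.174−1.14) × (0.01747−0.5392) = (-6.266)×(-0.5217) = 3.269 mol·L⁻¹.
C_A = C_{A0}e^(−k₁τ) = 0.09279 mol·L⁻¹, so C_Q = C_{A0}−C_A−C_P = 1.948 mol·L⁻¹; C_P/C_Q = 1.68.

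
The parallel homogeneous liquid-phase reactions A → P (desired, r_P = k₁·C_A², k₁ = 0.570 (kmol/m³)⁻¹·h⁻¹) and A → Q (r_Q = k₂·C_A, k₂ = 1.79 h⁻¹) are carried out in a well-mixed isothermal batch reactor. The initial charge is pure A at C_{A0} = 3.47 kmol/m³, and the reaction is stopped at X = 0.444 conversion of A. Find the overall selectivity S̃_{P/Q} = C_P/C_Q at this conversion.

0.849

C_A = C_{A0}(1−X) = 1.929 kmol/m³.
Along a PFR/batch, dC_Q/dC_A = −r_Q/(r_P+r_Q) = −k₂/(k₂+k₁·C_A).
Integrating from C_{A0} to C_A: C_Q = (1.79/0.570)·ln[(1.79+0.570·3.47)/(1.79+0.570·1.93)] = 3.140·ln(3.768/2.890) = 0.8333 kmol/m³.
Then C_P = (C_{A0}−C_A) − C_Q = 1.541 − 0.8333 = 0.7074 kmol/m³.
S̃_{P/Q} = C_P/C_Q = 0.7074/0.8333 = 0.849.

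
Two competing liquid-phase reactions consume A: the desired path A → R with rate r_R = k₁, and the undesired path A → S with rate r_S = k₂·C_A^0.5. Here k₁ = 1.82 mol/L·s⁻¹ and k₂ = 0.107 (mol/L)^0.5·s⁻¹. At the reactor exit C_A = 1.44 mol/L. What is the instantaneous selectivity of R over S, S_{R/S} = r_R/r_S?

14.2

S_{R/S} = r_R/r_S = (k₁)/(k₂·C_A^0.5) = (k₁/k₂)·C_A^-0.5.
= (1.82) / (0.107×1.440^0.5) = 1.820/0.1284 = 14.2.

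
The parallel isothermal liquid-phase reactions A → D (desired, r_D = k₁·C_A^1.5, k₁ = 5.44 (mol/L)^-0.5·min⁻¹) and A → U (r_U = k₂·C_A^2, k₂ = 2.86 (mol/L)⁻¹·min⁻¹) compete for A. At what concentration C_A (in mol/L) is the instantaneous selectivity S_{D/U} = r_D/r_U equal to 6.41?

S_{D/U} = (k₁/k₂)·C_A^-0.5 ⇒ C_A = (S·k₂/k₁)^(-2).
= (6.41×2.86/5.44)^(-2) = (3.370)^(-2) = 0.0881 mol/L.

0.0881 mol/L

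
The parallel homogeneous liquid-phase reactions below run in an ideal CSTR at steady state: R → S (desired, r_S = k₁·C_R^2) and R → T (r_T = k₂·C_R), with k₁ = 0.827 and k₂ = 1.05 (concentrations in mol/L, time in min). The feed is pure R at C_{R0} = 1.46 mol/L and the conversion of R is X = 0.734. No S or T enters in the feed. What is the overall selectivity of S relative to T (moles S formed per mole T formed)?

0.306

Exit C_R = C_{R0}(1−X) = 1.46×0.266 = 0.3884 mol/L.
Rates in a CSTR are evaluated at the outlet concentration: r_S = 0.827×0.3884^2 = 0.1247, r_T = 1.05×0.3884 = 0.4078.
Overall selectivity = C_S/C_T = r_Sτ/(r_Tτ) = r_S/r_T = 0.306.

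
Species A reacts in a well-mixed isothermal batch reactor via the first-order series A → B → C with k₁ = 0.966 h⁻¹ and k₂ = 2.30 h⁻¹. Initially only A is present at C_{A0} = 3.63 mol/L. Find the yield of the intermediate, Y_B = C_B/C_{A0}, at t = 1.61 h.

For first-order series with pure A initially, C_B(t) = k₁C_{A0}/(k₂−k₁)·(e^(−k₁t) − e^(−k₂t)).
e^(−k₁t) = e^(−0.966×1.61) = e^(−1.555) = 0.2111; e^(−k₂t) = e^(−3.703) = 0.02465.
C_B = 0.966×3.63/(2.30−0.966) × (0.2111−0.02465) = 2.629×0.1865 = 0.4902 mol/L.
Y_B = C_B/C_{A0} = 0.4902/3.63 = 0.135.

0.135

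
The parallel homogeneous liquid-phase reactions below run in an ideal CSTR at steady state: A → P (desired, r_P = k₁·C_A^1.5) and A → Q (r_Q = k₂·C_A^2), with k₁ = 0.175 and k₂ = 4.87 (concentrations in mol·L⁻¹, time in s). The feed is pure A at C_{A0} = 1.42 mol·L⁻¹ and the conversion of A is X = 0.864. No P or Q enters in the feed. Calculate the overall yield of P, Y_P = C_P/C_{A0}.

0.0653

Exit C_A = C_{A0}(1−X) = 1.42×0.136 = 0.1931 mol·L⁻¹.
Rates in a CSTR are evaluated at the outlet concentration: r_P = 0.175×0.1931^1.5 = 0.01485, r_Q = 4.87×0.1931^2 = 0.1816.
Fraction of consumed A going to P: r_P/(r_P+r_Q) = 0.07559.
C_P = 0.07559·C_{A0}·X = 0.07559×1.42×0.864 = 0.0927 mol·L⁻¹; Y_P = C_P/C_{A0} = 0.0653.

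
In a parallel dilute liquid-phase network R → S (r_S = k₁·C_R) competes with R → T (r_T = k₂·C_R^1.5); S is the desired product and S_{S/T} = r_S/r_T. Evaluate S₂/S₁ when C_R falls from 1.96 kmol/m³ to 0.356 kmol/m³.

S_{S/T} = (k₁/k₂)·C_R^-0.5, so S₂/S₁ = (C_{R,2}/C_{R,1})^-0.5.
= (0.356/1.96)^(-0.5) = (0.1816)^(-0.5) = 2.35.
Selectivity toward S rises as C_R falls — low-concentration operation is favoured.

2.35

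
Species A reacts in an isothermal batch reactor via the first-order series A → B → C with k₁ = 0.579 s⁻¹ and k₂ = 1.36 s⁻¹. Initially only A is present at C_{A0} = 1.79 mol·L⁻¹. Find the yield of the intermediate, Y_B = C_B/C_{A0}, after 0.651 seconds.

The intermediate concentration in a first-order A→B→C sequence is C_B = k₁C_{A0}(e^(−k₁t) − e^(−k₂t))/(k₂−k₁).
e^(−k₁t) = e^(−0.579×0.651) = e^(−0.3769) = 0.6860; e^(−k₂t) = e^(−0.8854) = 0.4126.
C_B = 0.579×1.79/(1.36−0.579) × (0.6860−0.4126) = 1.327×0.2734 = 0.3628 mol·L⁻¹.
Y_B = C_B/C_{A0} = 0.3628/1.79 = 0.203.

0.203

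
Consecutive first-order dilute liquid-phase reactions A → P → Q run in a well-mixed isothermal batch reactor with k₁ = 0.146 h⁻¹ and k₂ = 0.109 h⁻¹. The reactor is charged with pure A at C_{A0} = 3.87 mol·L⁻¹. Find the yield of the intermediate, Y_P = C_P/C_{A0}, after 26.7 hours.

0.135

The intermediate concentration in a first-order A→B→C sequence is C_P = k₁C_{A0}(e^(−k₁t) − e^(−k₂t))/(k₂−k₁).
e^(−k₁t) = e^(−0.146×26.7) = e^(−3.898) = 0.02028; e^(−k₂t) = e^(−2.910) = 0.05446.
C_P = 0.146×3.87/(0.109−0.146) × (0.02028−0.05446) = (-15.27)×(-0.03418) = 0.5220 mol·L⁻¹.
Y_P = C_P/C_{A0} = 0.5220/3.87 = 0.135.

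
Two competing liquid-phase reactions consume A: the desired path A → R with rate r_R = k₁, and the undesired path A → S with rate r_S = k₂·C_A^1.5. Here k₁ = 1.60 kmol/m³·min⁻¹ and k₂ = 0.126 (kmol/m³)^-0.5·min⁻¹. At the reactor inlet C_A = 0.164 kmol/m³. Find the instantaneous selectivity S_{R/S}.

S_{R/S} = r_R/r_S = (k₁)/(k₂·C_A^1.5) = (k₁/k₂)·C_A^-1.5.
= (1.60) / (0.126×0.1640^1.5) = 1.600/0.008368 = 191.

191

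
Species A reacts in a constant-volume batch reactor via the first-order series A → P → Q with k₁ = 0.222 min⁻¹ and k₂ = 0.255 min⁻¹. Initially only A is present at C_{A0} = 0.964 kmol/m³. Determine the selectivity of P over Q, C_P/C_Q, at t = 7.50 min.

0.525

Solving the coupled first-order balances gives C_P(t) = [k₁/(k₂−k₁)]·C_{A0}·(e^(−k₁t) − e^(−k₂t)).
e^(−k₁t) = e^(−0.222×7.50) = e^(−1.665) = 0.1892; e^(−k₂t) = e^(−1.913) = 0.1477.
C_P = 0.222×0.964/(0.255−0.222) × (0.1892−0.1477) = 6.485×0.04148 = 0.2690 kmol/m³.
C_A = C_{A0}e^(−k₁t) = 0.1824 kmol/m³, so C_Q = C_{A0}−C_A−C_P = 0.5126 kmol/m³; C_P/C_Q = 0.525.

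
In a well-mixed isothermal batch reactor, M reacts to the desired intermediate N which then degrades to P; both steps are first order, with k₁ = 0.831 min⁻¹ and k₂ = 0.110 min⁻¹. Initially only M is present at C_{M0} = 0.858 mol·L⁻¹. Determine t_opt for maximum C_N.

2.80 min

For first-order series the maximum of C_N occurs at t_opt = ln(k₂/k₁)/(k₂−k₁).
= ln(0.110/0.831)/(0.110−0.831) = ln(0.1324)/-0.7210 = -2.022/-0.7210 = 2.80 min.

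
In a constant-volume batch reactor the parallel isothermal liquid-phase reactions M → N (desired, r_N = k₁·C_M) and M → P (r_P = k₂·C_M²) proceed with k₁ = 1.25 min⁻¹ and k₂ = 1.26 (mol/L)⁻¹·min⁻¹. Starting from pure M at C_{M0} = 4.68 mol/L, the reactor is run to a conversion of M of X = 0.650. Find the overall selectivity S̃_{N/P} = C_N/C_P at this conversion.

0.334

C_M = C_{M0}(1−X) = 1.638 mol/L.
Along a PFR/batch, dC_N/dC_M = −r_N/(r_N+r_P) = −k₁/(k₁+k₂·C_M).
Integrating from C_{M0} to C_M: C_N = (1.25/1.26)·ln[(1.25+1.26·4.68)/(1.25+1.26·1.64)] = 0.9921·ln(7.147/3.314) = 0.7624 mol/L.
C_P = (C_{M0}−C_M)−C_N = 2.280 mol/L; S̃_{N/P} = 0.7624/2.280 = 0.334.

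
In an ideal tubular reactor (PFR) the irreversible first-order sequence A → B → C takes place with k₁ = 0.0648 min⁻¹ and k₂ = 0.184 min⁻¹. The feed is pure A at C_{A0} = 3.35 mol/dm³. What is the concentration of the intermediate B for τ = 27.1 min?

Solving the coupled first-order balances gives C_B(τ) = [k₁/(k₂−k₁)]·C_{A0}·(e^(−k₁τ) − e^(−k₂τ)).
e^(−k₁τ) = e^(−0.0648×27.1) = e^(−1.756) = 0.1727; e^(−k₂τ) = e^(−4.986) = 0.006830.
C_B = 0.0648×3.35/(0.184−0.0648) × (0.1727−0.006830) = 1.821×0.1659 = 0.3021 mol/dm³.

0.302 mol/dm³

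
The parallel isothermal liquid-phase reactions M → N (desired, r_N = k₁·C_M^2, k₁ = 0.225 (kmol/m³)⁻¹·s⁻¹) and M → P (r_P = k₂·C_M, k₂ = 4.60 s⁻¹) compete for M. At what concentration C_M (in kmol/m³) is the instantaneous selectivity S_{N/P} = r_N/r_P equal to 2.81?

S_{N/P} = (k₁/k₂)·C_M ⇒ C_M = S·k₂/k₁.
= 2.81×4.60/0.225 = 57.4 kmol/m³.

57.4 kmol/m³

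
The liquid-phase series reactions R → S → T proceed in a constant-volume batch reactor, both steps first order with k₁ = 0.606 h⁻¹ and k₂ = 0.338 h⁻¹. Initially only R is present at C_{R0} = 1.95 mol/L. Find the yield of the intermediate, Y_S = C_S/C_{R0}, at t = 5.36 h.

Solving the coupled first-order balances gives C_S(t) = [k₁/(k₂−k₁)]·C_{R0}·(e^(−k₁t) − e^(−k₂t)).
e^(−k₁t) = e^(−0.606×5.36) = e^(−3.248) = 0.03885; e^(−k₂t) = e^(−1.812) = 0.1634.
C_S = 0.606×1.95/(0.338−0.606) × (0.03885−0.1634) = (-4.409)×(-0.1245) = 0.5491 mol/L.
Y_S = C_S/C_{R0} = 0.5491/1.95 = 0.282.

0.282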